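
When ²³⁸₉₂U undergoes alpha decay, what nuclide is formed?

Th-234

Alpha decay: mass number changes by -4, atomic number by -2.
A: 238 − 4 = 234; Z: 92 − 2 = 90.
Z = 90 is thorium, so the daughter is ²³⁴₉₀Th.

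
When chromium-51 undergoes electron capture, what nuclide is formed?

Electron capture: mass number changes by +0, atomic number by -1.
A: 51 = 51; Z: 24 − 1 = 23.
Z = 23 is vanadium, so the daughter is vanadium-51.

V-51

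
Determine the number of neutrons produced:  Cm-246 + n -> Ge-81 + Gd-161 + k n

5

Conserve mass number: 247 = 81 + 161 + k, so k = 247 − 242 = 5.
Check atomic number: 96 = 32 + 64 + 0 = 96. ✓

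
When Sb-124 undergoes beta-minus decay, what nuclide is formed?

Beta-minus decay: mass number changes by +0, atomic number by +1.
A: 124 = 124; Z: 51 + 1 = 52.
Z = 52 is tellurium, so the daughter is Te-124.

Te-124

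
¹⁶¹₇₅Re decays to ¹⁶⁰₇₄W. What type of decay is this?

ΔA = 160 − 161 = -1; ΔZ = 74 − 75 = -1.
A drops by 1 and Z drops by 1 — a proton was emitted.

proton emission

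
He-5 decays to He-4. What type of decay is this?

neutron emission

ΔA = 4 − 5 = -1; ΔZ = 2 − 2 = +0.
A drops by 1 with Z unchanged — a neutron was emitted.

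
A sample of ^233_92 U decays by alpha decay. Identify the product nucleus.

Alpha decay: mass number changes by -4, atomic number by -2.
A: 233 − 4 = 229; Z: 92 − 2 = 90.
Z = 90 is thorium, so the daughter is ^229_90 Th.

Th-229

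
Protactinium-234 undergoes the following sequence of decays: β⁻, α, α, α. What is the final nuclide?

Start: (A, Z) = (234, 91).
After β⁻: (234, 92).
After α: (230, 90).
After α: (226, 88).
After α: (222, 86).
Z = 86 is radon.

Rn-222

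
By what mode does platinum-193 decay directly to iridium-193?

ΔA = 193 − 193 = 0; ΔZ = 77 − 78 = -1.
A is unchanged and Z drops by 1 — a proton has become a neutron (β⁺ emission or electron capture).

beta-plus decay or electron capture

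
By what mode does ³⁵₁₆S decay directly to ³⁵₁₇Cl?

ΔA = 35 − 35 = 0; ΔZ = 17 − 16 = +1.
A is unchanged and Z rises by 1 — a neutron has become a proton (β⁻ decay).

beta-minus decay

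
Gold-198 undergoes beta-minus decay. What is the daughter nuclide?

Beta-minus decay: mass number changes by +0, atomic number by +1.
A: 198 = 198; Z: 79 + 1 = 80.
Z = 80 is mercury, so the daughter is mercury-198.

Hg-198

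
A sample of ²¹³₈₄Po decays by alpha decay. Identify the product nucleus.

Pb-209

Alpha decay: mass number changes by -4, atomic number by -2.
A: 213 − 4 = 209; Z: 84 − 2 = 82.
Z = 82 is lead, so the daughter is ²⁰⁹₈₂Pb.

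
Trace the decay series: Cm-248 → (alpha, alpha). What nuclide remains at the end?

U-240

Start: (A, Z) = (248, 96).
After α: (244, 94).
After α: (240, 92).
Z = 92 is uranium.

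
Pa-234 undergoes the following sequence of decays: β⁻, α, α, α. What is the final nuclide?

Start: (A, Z) = (234, 91).
After β⁻: (234, 92).
After α: (230, 90).
After α: (226, 88).
After α: (222, 86).
Z = 86 is radon.

Rn-222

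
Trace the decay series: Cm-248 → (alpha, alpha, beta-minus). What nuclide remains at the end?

Np-240

Start: (A, Z) = (248, 96).
After α: (244, 94).
After α: (240, 92).
After β⁻: (240, 93).
Z = 93 is neptunium.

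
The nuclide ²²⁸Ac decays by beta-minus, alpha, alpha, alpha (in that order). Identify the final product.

Po-216

Start: (A, Z) = (228, 89).
After β⁻: (228, 90).
After α: (224, 88).
After α: (220, 86).
After α: (216, 84).
Z = 84 is polonium.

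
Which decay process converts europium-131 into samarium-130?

proton emission

ΔA = 130 − 131 = -1; ΔZ = 62 − 63 = -1.
A drops by 1 and Z drops by 1 — a proton was emitted.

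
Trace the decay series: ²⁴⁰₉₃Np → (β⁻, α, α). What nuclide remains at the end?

Th-232

Start: (A, Z) = (240, 93).
After β⁻: (240, 94).
After α: (236, 92).
After α: (232, 90).
Z = 90 is thorium.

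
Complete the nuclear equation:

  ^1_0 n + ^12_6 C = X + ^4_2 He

Conserve mass number: 1 + 12 = A + 4, so A = 9.
Conserve atomic number: 0 + 6 = Z + 2, so Z = 4.
Z = 4 is beryllium, so the species is ^9_4 Be.

Be-9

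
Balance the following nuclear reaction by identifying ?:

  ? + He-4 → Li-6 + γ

deuteron

Conserve mass number: A + 4 = 6 + 0, so A = 2.
Conserve atomic number: Z + 2 = 3 + 0, so Z = 1.
A = 2 and Z = 1 is H-2 — a deuteron.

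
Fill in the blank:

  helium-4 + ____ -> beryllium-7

Conserve mass number: 4 + A = 7, so A = 3.
Conserve atomic number: 2 + Z = 4, so Z = 2.
Z = 2 is helium, so the species is helium-3.

He-3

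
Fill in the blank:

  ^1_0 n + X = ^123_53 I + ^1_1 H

Xe-123

Conserve mass number: 1 + A = 123 + 1, so A = 123.
Conserve atomic number: 0 + Z = 53 + 1, so Z = 54.
Z = 54 is xenon, so the species is ^123_54 Xe.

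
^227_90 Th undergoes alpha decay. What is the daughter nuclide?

Ra-223

Alpha decay: mass number changes by -4, atomic number by -2.
A: 227 − 4 = 223; Z: 90 − 2 = 88.
Z = 88 is radium, so the daughter is ^223_88 Ra.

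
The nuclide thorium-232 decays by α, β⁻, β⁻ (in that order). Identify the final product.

Th-228

Start: (A, Z) = (232, 90).
After α: (228, 88).
After β⁻: (228, 89).
After β⁻: (228, 90).
Z = 90 is thorium.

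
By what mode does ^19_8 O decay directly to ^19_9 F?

beta-minus decay

ΔA = 19 − 19 = 0; ΔZ = 9 − 8 = +1.
A is unchanged and Z rises by 1 — a neutron has become a proton (β⁻ decay).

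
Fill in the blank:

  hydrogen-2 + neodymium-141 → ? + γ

Pm-143

Conserve mass number: 2 + 141 = A + 0, so A = 143.
Conserve atomic number: 1 + 60 = Z + 0, so Z = 61.
Z = 61 is promethium, so the species is promethium-143.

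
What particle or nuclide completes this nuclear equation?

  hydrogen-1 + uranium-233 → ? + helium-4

Conserve mass number: 1 + 233 = A + 4, so A = 230.
Conserve atomic number: 1 + 92 = Z + 2, so Z = 91.
Z = 91 is protactinium, so the species is protactinium-230.

Pa-230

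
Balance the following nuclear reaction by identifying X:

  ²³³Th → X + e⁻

Pa-233

Conserve mass number: 233 = A + 0, so A = 233.
Conserve atomic number: 90 = Z − 1, so Z = 91.
Z = 91 is protactinium, so the species is ²³³Pa.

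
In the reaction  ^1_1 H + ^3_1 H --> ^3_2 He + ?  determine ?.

Conserve mass number: 1 + 3 = 3 + A, so A = 1.
Conserve atomic number: 1 + 1 = 2 + Z, so Z = 0.
A = 1 and Z = 0 is ^1_0 n — a neutron.

neutron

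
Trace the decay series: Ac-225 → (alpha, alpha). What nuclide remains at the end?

At-217

Start: (A, Z) = (225, 89).
After α: (221, 87).
After α: (217, 85).
Z = 85 is astatine.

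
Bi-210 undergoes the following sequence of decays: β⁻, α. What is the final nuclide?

Start: (A, Z) = (210, 83).
After β⁻: (210, 84).
After α: (206, 82).
Z = 82 is lead.

Pb-206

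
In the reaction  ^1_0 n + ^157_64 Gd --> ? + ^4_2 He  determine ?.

Conserve mass number: 1 + 157 = A + 4, so A = 154.
Conserve atomic number: 0 + 64 = Z + 2, so Z = 62.
Z = 62 is samarium, so the species is ^154_62 Sm.

Sm-154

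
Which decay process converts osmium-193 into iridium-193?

ΔA = 193 − 193 = 0; ΔZ = 77 − 76 = +1.
A is unchanged and Z rises by 1 — a neutron has become a proton (β⁻ decay).

beta-minus decay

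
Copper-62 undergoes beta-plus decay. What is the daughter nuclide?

Ni-62

Beta-plus decay: mass number changes by +0, atomic number by -1.
A: 62 = 62; Z: 29 − 1 = 28.
Z = 28 is nickel, so the daughter is nickel-62.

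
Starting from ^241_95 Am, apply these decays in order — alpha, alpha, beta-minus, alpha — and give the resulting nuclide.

Start: (A, Z) = (241, 95).
After α: (237, 93).
After α: (233, 91).
After β⁻: (233, 92).
After α: (229, 90).
Z = 90 is thorium.

Th-229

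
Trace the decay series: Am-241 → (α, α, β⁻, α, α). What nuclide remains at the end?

Start: (A, Z) = (241, 95).
After α: (237, 93).
After α: (233, 91).
After β⁻: (233, 92).
After α: (229, 90).
After α: (225, 88).
Z = 88 is radium.

Ra-225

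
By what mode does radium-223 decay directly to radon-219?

alpha decay

ΔA = 219 − 223 = -4; ΔZ = 86 − 88 = -2.
A drops by 4 and Z drops by 2 — the signature of alpha emission.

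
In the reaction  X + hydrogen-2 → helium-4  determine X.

deuteron

Conserve mass number: A + 2 = 4, so A = 2.
Conserve atomic number: Z + 1 = 2, so Z = 1.
A = 2 and Z = 1 is hydrogen-2 — a deuteron.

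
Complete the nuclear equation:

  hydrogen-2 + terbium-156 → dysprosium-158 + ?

gamma ray

Conserve mass number: 2 + 156 = 158 + A, so A = 0.
Conserve atomic number: 1 + 65 = 66 + Z, so Z = 0.
A = 0 and Z = 0 is γ — a gamma ray.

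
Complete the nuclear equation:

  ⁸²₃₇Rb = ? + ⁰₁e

Kr-82

Conserve mass number: 82 = A + 0, so A = 82.
Conserve atomic number: 37 = Z + 1, so Z = 36.
Z = 36 is krypton, so the species is ⁸²₃₆Kr.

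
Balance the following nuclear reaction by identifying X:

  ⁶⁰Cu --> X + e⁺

Ni-60

Conserve mass number: 60 = A + 0, so A = 60.
Conserve atomic number: 29 = Z + 1, so Z = 28.
Z = 28 is nickel, so the species is ⁶⁰Ni.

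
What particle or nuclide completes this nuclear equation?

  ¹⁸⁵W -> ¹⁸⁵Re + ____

beta-minus particle

Conserve mass number: 185 = 185 + A, so A = 0.
Conserve atomic number: 74 = 75 + Z, so Z = -1.
A = 0 and Z = -1 is e⁻ — a beta-minus particle.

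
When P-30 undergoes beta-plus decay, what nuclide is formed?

Beta-plus decay: mass number changes by +0, atomic number by -1.
A: 30 = 30; Z: 15 − 1 = 14.
Z = 14 is silicon, so the daughter is Si-30.

Si-30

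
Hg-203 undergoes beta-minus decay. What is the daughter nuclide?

Beta-minus decay: mass number changes by +0, atomic number by +1.
A: 203 = 203; Z: 80 + 1 = 81.
Z = 81 is thallium, so the daughter is Tl-203.

Tl-203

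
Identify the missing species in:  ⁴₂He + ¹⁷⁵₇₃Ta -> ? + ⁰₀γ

Re-179

Conserve mass number: 4 + 175 = A + 0, so A = 179.
Conserve atomic number: 2 + 73 = Z + 0, so Z = 75.
Z = 75 is rhenium, so the species is ¹⁷⁹₇₅Re.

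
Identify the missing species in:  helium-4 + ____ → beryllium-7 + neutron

alpha particle

Conserve mass number: 4 + A = 7 + 1, so A = 4.
Conserve atomic number: 2 + Z = 4 + 0, so Z = 2.
A = 4 and Z = 2 is helium-4 — an alpha particle.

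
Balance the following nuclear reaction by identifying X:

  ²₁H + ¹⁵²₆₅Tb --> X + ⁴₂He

Conserve mass number: 2 + 152 = A + 4, so A = 150.
Conserve atomic number: 1 + 65 = Z + 2, so Z = 64.
Z = 64 is gadolinium, so the species is ¹⁵⁰₆₄Gd.

Gd-150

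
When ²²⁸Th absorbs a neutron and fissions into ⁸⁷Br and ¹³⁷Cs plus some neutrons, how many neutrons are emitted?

Conserve mass number: 229 = 87 + 137 + k, so k = 229 − 224 = 5.
Check atomic number: 90 = 35 + 55 + 0 = 90. ✓

5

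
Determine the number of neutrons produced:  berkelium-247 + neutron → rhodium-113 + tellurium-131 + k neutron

4

Conserve mass number: 248 = 113 + 131 + k, so k = 248 − 244 = 4.
Check atomic number: 97 = 45 + 52 + 0 = 97. ✓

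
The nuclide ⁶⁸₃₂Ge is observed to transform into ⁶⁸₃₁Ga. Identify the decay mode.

beta-plus decay or electron capture

ΔA = 68 − 68 = 0; ΔZ = 31 − 32 = -1.
A is unchanged and Z drops by 1 — a proton has become a neutron (β⁺ emission or electron capture).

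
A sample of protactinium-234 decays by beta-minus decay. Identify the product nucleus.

U-234

Beta-minus decay: mass number changes by +0, atomic number by +1.
A: 234 = 234; Z: 91 + 1 = 92.
Z = 92 is uranium, so the daughter is uranium-234.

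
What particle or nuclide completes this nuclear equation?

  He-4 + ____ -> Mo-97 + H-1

Nb-94

Conserve mass number: 4 + A = 97 + 1, so A = 94.
Conserve atomic number: 2 + Z = 42 + 1, so Z = 41.
Z = 41 is niobium, so the species is Nb-94.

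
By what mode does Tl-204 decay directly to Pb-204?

beta-minus decay

ΔA = 204 − 204 = 0; ΔZ = 82 − 81 = +1.
A is unchanged and Z rises by 1 — a neutron has become a proton (β⁻ decay).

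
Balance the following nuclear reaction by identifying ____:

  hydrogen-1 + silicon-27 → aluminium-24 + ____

alpha particle

Conserve mass number: 1 + 27 = 24 + A, so A = 4.
Conserve atomic number: 1 + 14 = 13 + Z, so Z = 2.
A = 4 and Z = 2 is helium-4 — an alpha particle.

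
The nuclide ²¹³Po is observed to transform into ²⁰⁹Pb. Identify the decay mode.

alpha decay

ΔA = 209 − 213 = -4; ΔZ = 82 − 84 = -2.
A drops by 4 and Z drops by 2 — the signature of alpha emission.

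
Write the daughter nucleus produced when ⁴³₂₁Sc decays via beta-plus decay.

Ca-43

Beta-plus decay: mass number changes by +0, atomic number by -1.
A: 43 = 43; Z: 21 − 1 = 20.
Z = 20 is calcium, so the daughter is ⁴³₂₀Ca.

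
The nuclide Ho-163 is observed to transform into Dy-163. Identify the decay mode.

beta-plus decay or electron capture

ΔA = 163 − 163 = 0; ΔZ = 66 − 67 = -1.
A is unchanged and Z drops by 1 — a proton has become a neutron (β⁺ emission or electron capture).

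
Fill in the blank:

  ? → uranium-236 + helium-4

Conserve mass number: A = 236 + 4, so A = 240.
Conserve atomic number: Z = 92 + 2, so Z = 94.
Z = 94 is plutonium, so the species is plutonium-240.

Pu-240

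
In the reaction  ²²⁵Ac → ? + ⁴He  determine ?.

Conserve mass number: 225 = A + 4, so A = 221.
Conserve atomic number: 89 = Z + 2, so Z = 87.
Z = 87 is francium, so the species is ²²¹Fr.

Fr-221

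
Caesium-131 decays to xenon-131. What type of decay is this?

ΔA = 131 − 131 = 0; ΔZ = 54 − 55 = -1.
A is unchanged and Z drops by 1 — a proton has become a neutron (β⁺ emission or electron capture).

beta-plus decay or electron capture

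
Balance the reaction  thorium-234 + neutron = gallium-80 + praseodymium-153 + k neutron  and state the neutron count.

2

Conserve mass number: 235 = 80 + 153 + k, so k = 235 − 233 = 2.
Check atomic number: 90 = 31 + 59 + 0 = 90. ✓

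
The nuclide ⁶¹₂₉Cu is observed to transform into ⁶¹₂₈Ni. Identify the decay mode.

ΔA = 61 − 61 = 0; ΔZ = 28 − 29 = -1.
A is unchanged and Z drops by 1 — a proton has become a neutron (β⁺ emission or electron capture).

beta-plus decay or electron capture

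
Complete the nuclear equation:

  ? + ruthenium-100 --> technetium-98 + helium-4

deuteron

Conserve mass number: A + 100 = 98 + 4, so A = 2.
Conserve atomic number: Z + 44 = 43 + 2, so Z = 1.
A = 2 and Z = 1 is hydrogen-2 — a deuteron.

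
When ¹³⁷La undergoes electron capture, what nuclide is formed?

Ba-137

Electron capture: mass number changes by +0, atomic number by -1.
A: 137 = 137; Z: 57 − 1 = 56.
Z = 56 is barium, so the daughter is ¹³⁷Ba.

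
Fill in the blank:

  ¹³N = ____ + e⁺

C-13

Conserve mass number: 13 = A + 0, so A = 13.
Conserve atomic number: 7 = Z + 1, so Z = 6.
Z = 6 is carbon, so the species is ¹³C.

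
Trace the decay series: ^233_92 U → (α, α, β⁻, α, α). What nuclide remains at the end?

At-217

Start: (A, Z) = (233, 92).
After α: (229, 90).
After α: (225, 88).
After β⁻: (225, 89).
After α: (221, 87).
After α: (217, 85).
Z = 85 is astatine.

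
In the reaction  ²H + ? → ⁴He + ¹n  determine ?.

Conserve mass number: 2 + A = 4 + 1, so A = 3.
Conserve atomic number: 1 + Z = 2 + 0, so Z = 1.
A = 3 and Z = 1 is ³H — a triton.

triton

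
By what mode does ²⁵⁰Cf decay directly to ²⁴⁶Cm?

alpha decay

ΔA = 246 − 250 = -4; ΔZ = 96 − 98 = -2.
A drops by 4 and Z drops by 2 — the signature of alpha emission.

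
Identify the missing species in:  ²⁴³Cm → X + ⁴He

Pu-239

Conserve mass number: 243 = A + 4, so A = 239.
Conserve atomic number: 96 = Z + 2, so Z = 94.
Z = 94 is plutonium, so the species is ²³⁹Pu.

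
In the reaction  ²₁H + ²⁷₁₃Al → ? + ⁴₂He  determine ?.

Mg-25

Conserve mass number: 2 + 27 = A + 4, so A = 25.
Conserve atomic number: 1 + 13 = Z + 2, so Z = 12.
Z = 12 is magnesium, so the species is ²⁵₁₂Mg.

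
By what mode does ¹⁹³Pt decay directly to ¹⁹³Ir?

beta-plus decay or electron capture

ΔA = 193 − 193 = 0; ΔZ = 77 − 78 = -1.
A is unchanged and Z drops by 1 — a proton has become a neutron (β⁺ emission or electron capture).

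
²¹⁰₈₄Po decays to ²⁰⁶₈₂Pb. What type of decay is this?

ΔA = 206 − 210 = -4; ΔZ = 82 − 84 = -2.
A drops by 4 and Z drops by 2 — the signature of alpha emission.

alpha decay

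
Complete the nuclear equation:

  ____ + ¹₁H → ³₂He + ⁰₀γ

Conserve mass number: A + 1 = 3 + 0, so A = 2.
Conserve atomic number: Z + 1 = 2 + 0, so Z = 1.
A = 2 and Z = 1 is ²₁H — a deuteron.

deuteron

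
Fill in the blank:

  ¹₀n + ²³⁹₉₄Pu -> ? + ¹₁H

Conserve mass number: 1 + 239 = A + 1, so A = 239.
Conserve atomic number: 0 + 94 = Z + 1, so Z = 93.
Z = 93 is neptunium, so the species is ²³⁹₉₃Np.

Np-239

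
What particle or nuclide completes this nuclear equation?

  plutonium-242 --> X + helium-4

Conserve mass number: 242 = A + 4, so A = 238.
Conserve atomic number: 94 = Z + 2, so Z = 92.
Z = 92 is uranium, so the species is uranium-238.

U-238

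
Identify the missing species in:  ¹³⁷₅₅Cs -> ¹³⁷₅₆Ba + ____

Conserve mass number: 137 = 137 + A, so A = 0.
Conserve atomic number: 55 = 56 + Z, so Z = -1.
A = 0 and Z = -1 is ⁰₋₁e — a beta-minus particle.

beta-minus particle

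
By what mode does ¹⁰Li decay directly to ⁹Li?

ΔA = 9 − 10 = -1; ΔZ = 3 − 3 = +0.
A drops by 1 with Z unchanged — a neutron was emitted.

neutron emission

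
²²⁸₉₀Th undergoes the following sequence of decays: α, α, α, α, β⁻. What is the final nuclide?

Start: (A, Z) = (228, 90).
After α: (224, 88).
After α: (220, 86).
After α: (216, 84).
After α: (212, 82).
After β⁻: (212, 83).
Z = 83 is bismuth.

Bi-212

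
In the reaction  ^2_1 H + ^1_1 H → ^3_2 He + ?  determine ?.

gamma ray

Conserve mass number: 2 + 1 = 3 + A, so A = 0.
Conserve atomic number: 1 + 1 = 2 + Z, so Z = 0.
A = 0 and Z = 0 is ^0_0 γ — a gamma ray.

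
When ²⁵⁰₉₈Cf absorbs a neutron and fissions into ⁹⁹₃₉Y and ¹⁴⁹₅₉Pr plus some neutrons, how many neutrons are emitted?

Conserve mass number: 251 = 99 + 149 + k, so k = 251 − 248 = 3.
Check atomic number: 98 = 39 + 59 + 0 = 98. ✓

3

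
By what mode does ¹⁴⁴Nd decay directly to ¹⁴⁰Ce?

alpha decay

ΔA = 140 − 144 = -4; ΔZ = 58 − 60 = -2.
A drops by 4 and Z drops by 2 — the signature of alpha emission.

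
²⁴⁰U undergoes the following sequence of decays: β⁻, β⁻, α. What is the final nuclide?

U-236

Start: (A, Z) = (240, 92).
After β⁻: (240, 93).
After β⁻: (240, 94).
After α: (236, 92).
Z = 92 is uranium.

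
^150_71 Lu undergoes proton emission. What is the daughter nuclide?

Proton emission: mass number changes by -1, atomic number by -1.
A: 150 − 1 = 149; Z: 71 − 1 = 70.
Z = 70 is ytterbium, so the daughter is ^149_70 Yb.

Yb-149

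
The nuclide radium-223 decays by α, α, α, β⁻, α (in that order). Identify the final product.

Start: (A, Z) = (223, 88).
After α: (219, 86).
After α: (215, 84).
After α: (211, 82).
After β⁻: (211, 83).
After α: (207, 81).
Z = 81 is thallium.

Tl-207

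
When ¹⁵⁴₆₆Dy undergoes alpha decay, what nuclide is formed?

Gd-150

Alpha decay: mass number changes by -4, atomic number by -2.
A: 154 − 4 = 150; Z: 66 − 2 = 64.
Z = 64 is gadolinium, so the daughter is ¹⁵⁰₆₄Gd.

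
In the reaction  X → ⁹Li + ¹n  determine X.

Li-10

Conserve mass number: A = 9 + 1, so A = 10.
Conserve atomic number: Z = 3 + 0, so Z = 3.
Z = 3 is lithium, so the species is ¹⁰Li.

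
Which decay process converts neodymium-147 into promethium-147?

beta-minus decay

ΔA = 147 − 147 = 0; ΔZ = 61 − 60 = +1.
A is unchanged and Z rises by 1 — a neutron has become a proton (β⁻ decay).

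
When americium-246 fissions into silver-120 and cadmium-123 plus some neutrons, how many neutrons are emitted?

3

Conserve mass number: 246 = 120 + 123 + k, so k = 246 − 243 = 3.
Check atomic number: 95 = 47 + 48 + 0 = 95. ✓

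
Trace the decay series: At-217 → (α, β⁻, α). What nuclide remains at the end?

Pb-209

Start: (A, Z) = (217, 85).
After α: (213, 83).
After β⁻: (213, 84).
After α: (209, 82).
Z = 82 is lead.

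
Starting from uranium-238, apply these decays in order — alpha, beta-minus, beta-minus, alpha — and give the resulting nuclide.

Th-230

Start: (A, Z) = (238, 92).
After α: (234, 90).
After β⁻: (234, 91).
After β⁻: (234, 92).
After α: (230, 90).
Z = 90 is thorium.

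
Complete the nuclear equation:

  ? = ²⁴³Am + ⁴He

Conserve mass number: A = 243 + 4, so A = 247.
Conserve atomic number: Z = 95 + 2, so Z = 97.
Z = 97 is berkelium, so the species is ²⁴⁷Bk.

Bk-247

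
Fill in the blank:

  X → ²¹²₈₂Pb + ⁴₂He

Po-216

Conserve mass number: A = 212 + 4, so A = 216.
Conserve atomic number: Z = 82 + 2, so Z = 84.
Z = 84 is polonium, so the species is ²¹⁶₈₄Po.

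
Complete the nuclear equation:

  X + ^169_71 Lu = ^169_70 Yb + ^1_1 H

neutron

Conserve mass number: A + 169 = 169 + 1, so A = 1.
Conserve atomic number: Z + 71 = 70 + 1, so Z = 0.
A = 1 and Z = 0 is ^1_0 n — a neutron.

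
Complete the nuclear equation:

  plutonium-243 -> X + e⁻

Am-243

Conserve mass number: 243 = A + 0, so A = 243.
Conserve atomic number: 94 = Z − 1, so Z = 95.
Z = 95 is americium, so the species is americium-243.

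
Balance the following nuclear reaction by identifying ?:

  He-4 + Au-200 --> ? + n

Conserve mass number: 4 + 200 = A + 1, so A = 203.
Conserve atomic number: 2 + 79 = Z + 0, so Z = 81.
Z = 81 is thallium, so the species is Tl-203.

Tl-203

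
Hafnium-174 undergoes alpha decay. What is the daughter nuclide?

Yb-170

Alpha decay: mass number changes by -4, atomic number by -2.
A: 174 − 4 = 170; Z: 72 − 2 = 70.
Z = 70 is ytterbium, so the daughter is ytterbium-170.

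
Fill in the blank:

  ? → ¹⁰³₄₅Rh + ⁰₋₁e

Ru-103

Conserve mass number: A = 103 + 0, so A = 103.
Conserve atomic number: Z = 45 − 1, so Z = 44.
Z = 44 is ruthenium, so the species is ¹⁰³₄₄Ru.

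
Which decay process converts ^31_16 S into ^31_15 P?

beta-plus decay or electron capture

ΔA = 31 − 31 = 0; ΔZ = 15 − 16 = -1.
A is unchanged and Z drops by 1 — a proton has become a neutron (β⁺ emission or electron capture).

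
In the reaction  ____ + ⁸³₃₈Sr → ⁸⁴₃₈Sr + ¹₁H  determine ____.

deuteron

Conserve mass number: A + 83 = 84 + 1, so A = 2.
Conserve atomic number: Z + 38 = 38 + 1, so Z = 1.
A = 2 and Z = 1 is ²₁H — a deuteron.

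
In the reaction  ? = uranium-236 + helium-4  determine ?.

Pu-240

Conserve mass number: A = 236 + 4, so A = 240.
Conserve atomic number: Z = 92 + 2, so Z = 94.
Z = 94 is plutonium, so the species is plutonium-240.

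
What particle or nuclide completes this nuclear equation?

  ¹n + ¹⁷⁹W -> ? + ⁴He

Hf-176

Conserve mass number: 1 + 179 = A + 4, so A = 176.
Conserve atomic number: 0 + 74 = Z + 2, so Z = 72.
Z = 72 is hafnium, so the species is ¹⁷⁶Hf.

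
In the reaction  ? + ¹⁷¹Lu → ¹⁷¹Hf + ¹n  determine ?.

Conserve mass number: A + 171 = 171 + 1, so A = 1.
Conserve atomic number: Z + 71 = 72 + 0, so Z = 1.
A = 1 and Z = 1 is ¹H — a proton.

proton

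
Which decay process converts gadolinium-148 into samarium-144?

ΔA = 144 − 148 = -4; ΔZ = 62 − 64 = -2.
A drops by 4 and Z drops by 2 — the signature of alpha emission.

alpha decay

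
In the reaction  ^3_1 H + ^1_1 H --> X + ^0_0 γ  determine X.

He-4

Conserve mass number: 3 + 1 = A + 0, so A = 4.
Conserve atomic number: 1 + 1 = Z + 0, so Z = 2.
A = 4 and Z = 2 is ^4_2 He — an alpha particle.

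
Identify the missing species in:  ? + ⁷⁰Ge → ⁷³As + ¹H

Conserve mass number: A + 70 = 73 + 1, so A = 4.
Conserve atomic number: Z + 32 = 33 + 1, so Z = 2.
A = 4 and Z = 2 is ⁴He — an alpha particle.

alpha particle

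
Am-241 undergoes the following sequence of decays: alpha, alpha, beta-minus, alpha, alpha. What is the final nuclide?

Start: (A, Z) = (241, 95).
After α: (237, 93).
After α: (233, 91).
After β⁻: (233, 92).
After α: (229, 90).
After α: (225, 88).
Z = 88 is radium.

Ra-225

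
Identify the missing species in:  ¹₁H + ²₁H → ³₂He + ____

gamma ray

Conserve mass number: 1 + 2 = 3 + A, so A = 0.
Conserve atomic number: 1 + 1 = 2 + Z, so Z = 0.
A = 0 and Z = 0 is ⁰₀γ — a gamma ray.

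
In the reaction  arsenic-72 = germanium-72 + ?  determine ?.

Conserve mass number: 72 = 72 + A, so A = 0.
Conserve atomic number: 33 = 32 + Z, so Z = 1.
A = 0 and Z = 1 is e⁺ — a positron.

positron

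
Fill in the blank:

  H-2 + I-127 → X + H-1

I-128

Conserve mass number: 2 + 127 = A + 1, so A = 128.
Conserve atomic number: 1 + 53 = Z + 1, so Z = 53.
Z = 53 is iodine, so the species is I-128.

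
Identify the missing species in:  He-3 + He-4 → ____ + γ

Conserve mass number: 3 + 4 = A + 0, so A = 7.
Conserve atomic number: 2 + 2 = Z + 0, so Z = 4.
Z = 4 is beryllium, so the species is Be-7.

Be-7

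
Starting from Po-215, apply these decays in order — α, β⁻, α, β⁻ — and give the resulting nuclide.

Start: (A, Z) = (215, 84).
After α: (211, 82).
After β⁻: (211, 83).
After α: (207, 81).
After β⁻: (207, 82).
Z = 82 is lead.

Pb-207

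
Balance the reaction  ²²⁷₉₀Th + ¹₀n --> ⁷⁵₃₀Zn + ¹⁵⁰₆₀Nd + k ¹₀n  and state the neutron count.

3

Conserve mass number: 228 = 75 + 150 + k, so k = 228 − 225 = 3.
Check atomic number: 90 = 30 + 60 + 0 = 90. ✓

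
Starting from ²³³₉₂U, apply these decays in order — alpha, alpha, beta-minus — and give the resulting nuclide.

Ac-225

Start: (A, Z) = (233, 92).
After α: (229, 90).
After α: (225, 88).
After β⁻: (225, 89).
Z = 89 is actinium.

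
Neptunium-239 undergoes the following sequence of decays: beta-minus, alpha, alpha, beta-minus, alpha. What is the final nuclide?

Start: (A, Z) = (239, 93).
After β⁻: (239, 94).
After α: (235, 92).
After α: (231, 90).
After β⁻: (231, 91).
After α: (227, 89).
Z = 89 is actinium.

Ac-227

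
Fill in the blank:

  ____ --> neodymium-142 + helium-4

Sm-146

Conserve mass number: A = 142 + 4, so A = 146.
Conserve atomic number: Z = 60 + 2, so Z = 62.
Z = 62 is samarium, so the species is samarium-146.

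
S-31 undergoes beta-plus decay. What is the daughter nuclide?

Beta-plus decay: mass number changes by +0, atomic number by -1.
A: 31 = 31; Z: 16 − 1 = 15.
Z = 15 is phosphorus, so the daughter is P-31.

P-31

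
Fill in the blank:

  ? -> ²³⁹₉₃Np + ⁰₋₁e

U-239

Conserve mass number: A = 239 + 0, so A = 239.
Conserve atomic number: Z = 93 − 1, so Z = 92.
Z = 92 is uranium, so the species is ²³⁹₉₂U.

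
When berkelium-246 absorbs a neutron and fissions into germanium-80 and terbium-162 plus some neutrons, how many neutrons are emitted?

5

Conserve mass number: 247 = 80 + 162 + k, so k = 247 − 242 = 5.
Check atomic number: 97 = 32 + 65 + 0 = 97. ✓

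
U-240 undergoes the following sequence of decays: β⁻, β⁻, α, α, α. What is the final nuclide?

Start: (A, Z) = (240, 92).
After β⁻: (240, 93).
After β⁻: (240, 94).
After α: (236, 92).
After α: (232, 90).
After α: (228, 88).
Z = 88 is radium.

Ra-228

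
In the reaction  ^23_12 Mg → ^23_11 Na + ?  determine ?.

positron

Conserve mass number: 23 = 23 + A, so A = 0.
Conserve atomic number: 12 = 11 + Z, so Z = 1.
A = 0 and Z = 1 is ^0_1 e — a positron.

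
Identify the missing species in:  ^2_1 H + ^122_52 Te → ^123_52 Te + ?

proton

Conserve mass number: 2 + 122 = 123 + A, so A = 1.
Conserve atomic number: 1 + 52 = 52 + Z, so Z = 1.
A = 1 and Z = 1 is ^1_1 H — a proton.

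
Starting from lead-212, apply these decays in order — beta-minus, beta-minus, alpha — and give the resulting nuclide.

Start: (A, Z) = (212, 82).
After β⁻: (212, 83).
After β⁻: (212, 84).
After α: (208, 82).
Z = 82 is lead.

Pb-208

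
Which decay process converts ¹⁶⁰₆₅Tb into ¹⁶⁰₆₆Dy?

beta-minus decay

ΔA = 160 − 160 = 0; ΔZ = 66 − 65 = +1.
A is unchanged and Z rises by 1 — a neutron has become a proton (β⁻ decay).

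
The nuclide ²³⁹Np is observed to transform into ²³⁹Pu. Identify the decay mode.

beta-minus decay

ΔA = 239 − 239 = 0; ΔZ = 94 − 93 = +1.
A is unchanged and Z rises by 1 — a neutron has become a proton (β⁻ decay).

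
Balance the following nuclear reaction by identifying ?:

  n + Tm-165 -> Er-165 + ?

proton

Conserve mass number: 1 + 165 = 165 + A, so A = 1.
Conserve atomic number: 0 + 69 = 68 + Z, so Z = 1.
A = 1 and Z = 1 is H-1 — a proton.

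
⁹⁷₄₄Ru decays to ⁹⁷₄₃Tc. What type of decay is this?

beta-plus decay or electron capture

ΔA = 97 − 97 = 0; ΔZ = 43 − 44 = -1.
A is unchanged and Z drops by 1 — a proton has become a neutron (β⁺ emission or electron capture).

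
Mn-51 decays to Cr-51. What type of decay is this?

ΔA = 51 − 51 = 0; ΔZ = 24 − 25 = -1.
A is unchanged and Z drops by 1 — a proton has become a neutron (β⁺ emission or electron capture).

beta-plus decay or electron capture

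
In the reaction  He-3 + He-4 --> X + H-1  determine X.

Li-6

Conserve mass number: 3 + 4 = A + 1, so A = 6.
Conserve atomic number: 2 + 2 = Z + 1, so Z = 3.
Z = 3 is lithium, so the species is Li-6.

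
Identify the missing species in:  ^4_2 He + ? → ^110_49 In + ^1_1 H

Conserve mass number: 4 + A = 110 + 1, so A = 107.
Conserve atomic number: 2 + Z = 49 + 1, so Z = 48.
Z = 48 is cadmium, so the species is ^107_48 Cd.

Cd-107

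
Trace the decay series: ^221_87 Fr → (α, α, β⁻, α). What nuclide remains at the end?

Pb-209

Start: (A, Z) = (221, 87).
After α: (217, 85).
After α: (213, 83).
After β⁻: (213, 84).
After α: (209, 82).
Z = 82 is lead.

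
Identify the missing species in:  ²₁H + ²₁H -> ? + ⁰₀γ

Conserve mass number: 2 + 2 = A + 0, so A = 4.
Conserve atomic number: 1 + 1 = Z + 0, so Z = 2.
A = 4 and Z = 2 is ⁴₂He — an alpha particle.

He-4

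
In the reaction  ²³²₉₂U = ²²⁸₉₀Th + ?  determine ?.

alpha particle

Conserve mass number: 232 = 228 + A, so A = 4.
Conserve atomic number: 92 = 90 + Z, so Z = 2.
A = 4 and Z = 2 is ⁴₂He — an alpha particle.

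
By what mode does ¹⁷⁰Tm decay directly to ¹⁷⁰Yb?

ΔA = 170 − 170 = 0; ΔZ = 70 − 69 = +1.
A is unchanged and Z rises by 1 — a neutron has become a proton (β⁻ decay).

beta-minus decay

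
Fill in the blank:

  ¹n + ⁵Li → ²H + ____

alpha particle

Conserve mass number: 1 + 5 = 2 + A, so A = 4.
Conserve atomic number: 0 + 3 = 1 + Z, so Z = 2.
A = 4 and Z = 2 is ⁴He — an alpha particle.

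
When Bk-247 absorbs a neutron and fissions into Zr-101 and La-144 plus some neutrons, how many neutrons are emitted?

Conserve mass number: 248 = 101 + 144 + k, so k = 248 − 245 = 3.
Check atomic number: 97 = 40 + 57 + 0 = 97. ✓

3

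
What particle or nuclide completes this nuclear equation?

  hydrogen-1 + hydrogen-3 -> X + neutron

He-3

Conserve mass number: 1 + 3 = A + 1, so A = 3.
Conserve atomic number: 1 + 1 = Z + 0, so Z = 2.
Z = 2 is helium, so the species is helium-3.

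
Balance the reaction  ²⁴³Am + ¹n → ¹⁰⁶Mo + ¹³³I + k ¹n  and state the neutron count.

5

Conserve mass number: 244 = 106 + 133 + k, so k = 244 − 239 = 5.
Check atomic number: 95 = 42 + 53 + 0 = 95. ✓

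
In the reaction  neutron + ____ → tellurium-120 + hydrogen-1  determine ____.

Conserve mass number: 1 + A = 120 + 1, so A = 120.
Conserve atomic number: 0 + Z = 52 + 1, so Z = 53.
Z = 53 is iodine, so the species is iodine-120.

I-120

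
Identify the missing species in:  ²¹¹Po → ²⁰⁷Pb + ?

Conserve mass number: 211 = 207 + A, so A = 4.
Conserve atomic number: 84 = 82 + Z, so Z = 2.
A = 4 and Z = 2 is ⁴He — an alpha particle.

alpha particle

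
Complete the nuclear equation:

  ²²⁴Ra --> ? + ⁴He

Rn-220

Conserve mass number: 224 = A + 4, so A = 220.
Conserve atomic number: 88 = Z + 2, so Z = 86.
Z = 86 is radon, so the species is ²²⁰Rn.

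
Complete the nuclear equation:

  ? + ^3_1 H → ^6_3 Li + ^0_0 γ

Conserve mass number: A + 3 = 6 + 0, so A = 3.
Conserve atomic number: Z + 1 = 3 + 0, so Z = 2.
Z = 2 is helium, so the species is ^3_2 He.

He-3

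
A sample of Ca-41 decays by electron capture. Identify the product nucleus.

Electron capture: mass number changes by +0, atomic number by -1.
A: 41 = 41; Z: 20 − 1 = 19.
Z = 19 is potassium, so the daughter is K-41.

K-41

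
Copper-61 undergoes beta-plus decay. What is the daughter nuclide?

Ni-61

Beta-plus decay: mass number changes by +0, atomic number by -1.
A: 61 = 61; Z: 29 − 1 = 28.
Z = 28 is nickel, so the daughter is nickel-61.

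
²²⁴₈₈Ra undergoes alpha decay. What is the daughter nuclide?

Rn-220

Alpha decay: mass number changes by -4, atomic number by -2.
A: 224 − 4 = 220; Z: 88 − 2 = 86.
Z = 86 is radon, so the daughter is ²²⁰₈₆Rn.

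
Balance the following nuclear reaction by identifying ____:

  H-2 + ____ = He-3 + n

deuteron

Conserve mass number: 2 + A = 3 + 1, so A = 2.
Conserve atomic number: 1 + Z = 2 + 0, so Z = 1.
A = 2 and Z = 1 is H-2 — a deuteron.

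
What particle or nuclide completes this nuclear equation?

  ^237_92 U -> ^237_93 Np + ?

beta-minus particle

Conserve mass number: 237 = 237 + A, so A = 0.
Conserve atomic number: 92 = 93 + Z, so Z = -1.
A = 0 and Z = -1 is ^0_-1 e — a beta-minus particle.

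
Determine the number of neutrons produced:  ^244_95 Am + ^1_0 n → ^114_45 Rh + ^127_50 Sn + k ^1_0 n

4

Conserve mass number: 245 = 114 + 127 + k, so k = 245 − 241 = 4.
Check atomic number: 95 = 45 + 50 + 0 = 95. ✓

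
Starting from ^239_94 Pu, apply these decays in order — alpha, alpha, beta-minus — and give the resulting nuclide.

Pa-231

Start: (A, Z) = (239, 94).
After α: (235, 92).
After α: (231, 90).
After β⁻: (231, 91).
Z = 91 is protactinium.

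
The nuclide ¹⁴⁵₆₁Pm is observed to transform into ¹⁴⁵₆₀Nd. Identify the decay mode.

ΔA = 145 − 145 = 0; ΔZ = 60 − 61 = -1.
A is unchanged and Z drops by 1 — a proton has become a neutron (β⁺ emission or electron capture).

beta-plus decay or electron capture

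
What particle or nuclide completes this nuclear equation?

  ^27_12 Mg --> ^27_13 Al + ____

beta-minus particle

Conserve mass number: 27 = 27 + A, so A = 0.
Conserve atomic number: 12 = 13 + Z, so Z = -1.
A = 0 and Z = -1 is ^0_-1 e — a beta-minus particle.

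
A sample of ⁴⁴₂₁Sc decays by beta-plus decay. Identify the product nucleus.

Beta-plus decay: mass number changes by +0, atomic number by -1.
A: 44 = 44; Z: 21 − 1 = 20.
Z = 20 is calcium, so the daughter is ⁴⁴₂₀Ca.

Ca-44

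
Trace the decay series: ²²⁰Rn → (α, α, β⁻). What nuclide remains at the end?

Start: (A, Z) = (220, 86).
After α: (216, 84).
After α: (212, 82).
After β⁻: (212, 83).
Z = 83 is bismuth.

Bi-212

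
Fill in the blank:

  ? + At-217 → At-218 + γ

Conserve mass number: A + 217 = 218 + 0, so A = 1.
Conserve atomic number: Z + 85 = 85 + 0, so Z = 0.
A = 1 and Z = 0 is n — a neutron.

neutron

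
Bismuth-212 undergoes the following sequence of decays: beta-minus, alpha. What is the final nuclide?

Start: (A, Z) = (212, 83).
After β⁻: (212, 84).
After α: (208, 82).
Z = 82 is lead.

Pb-208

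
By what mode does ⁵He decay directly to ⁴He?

ΔA = 4 − 5 = -1; ΔZ = 2 − 2 = +0.
A drops by 1 with Z unchanged — a neutron was emitted.

neutron emission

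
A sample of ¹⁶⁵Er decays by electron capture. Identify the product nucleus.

Ho-165

Electron capture: mass number changes by +0, atomic number by -1.
A: 165 = 165; Z: 68 − 1 = 67.
Z = 67 is holmium, so the daughter is ¹⁶⁵Ho.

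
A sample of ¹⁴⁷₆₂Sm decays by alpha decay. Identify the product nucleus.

Alpha decay: mass number changes by -4, atomic number by -2.
A: 147 − 4 = 143; Z: 62 − 2 = 60.
Z = 60 is neodymium, so the daughter is ¹⁴³₆₀Nd.

Nd-143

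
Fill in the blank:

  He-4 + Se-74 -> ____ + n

Kr-77

Conserve mass number: 4 + 74 = A + 1, so A = 77.
Conserve atomic number: 2 + 34 = Z + 0, so Z = 36.
Z = 36 is krypton, so the species is Kr-77.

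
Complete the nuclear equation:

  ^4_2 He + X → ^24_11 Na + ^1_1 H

Conserve mass number: 4 + A = 24 + 1, so A = 21.
Conserve atomic number: 2 + Z = 11 + 1, so Z = 10.
Z = 10 is neon, so the species is ^21_10 Ne.

Ne-21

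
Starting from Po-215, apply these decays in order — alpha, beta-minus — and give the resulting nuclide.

Start: (A, Z) = (215, 84).
After α: (211, 82).
After β⁻: (211, 83).
Z = 83 is bismuth.

Bi-211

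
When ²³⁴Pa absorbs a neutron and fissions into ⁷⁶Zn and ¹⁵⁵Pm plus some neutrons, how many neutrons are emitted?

4

Conserve mass number: 235 = 76 + 155 + k, so k = 235 − 231 = 4.
Check atomic number: 91 = 30 + 61 + 0 = 91. ✓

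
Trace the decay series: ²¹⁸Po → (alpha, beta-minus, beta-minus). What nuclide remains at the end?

Po-214

Start: (A, Z) = (218, 84).
After α: (214, 82).
After β⁻: (214, 83).
After β⁻: (214, 84).
Z = 84 is polonium.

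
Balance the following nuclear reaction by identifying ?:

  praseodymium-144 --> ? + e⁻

Nd-144

Conserve mass number: 144 = A + 0, so A = 144.
Conserve atomic number: 59 = Z − 1, so Z = 60.
Z = 60 is neodymium, so the species is neodymium-144.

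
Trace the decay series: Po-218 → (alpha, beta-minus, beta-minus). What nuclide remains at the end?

Po-214

Start: (A, Z) = (218, 84).
After α: (214, 82).
After β⁻: (214, 83).
After β⁻: (214, 84).
Z = 84 is polonium.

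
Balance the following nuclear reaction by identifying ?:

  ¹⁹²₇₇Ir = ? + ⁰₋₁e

Conserve mass number: 192 = A + 0, so A = 192.
Conserve atomic number: 77 = Z − 1, so Z = 78.
Z = 78 is platinum, so the species is ¹⁹²₇₈Pt.

Pt-192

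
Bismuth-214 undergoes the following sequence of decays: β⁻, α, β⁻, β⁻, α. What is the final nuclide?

Start: (A, Z) = (214, 83).
After β⁻: (214, 84).
After α: (210, 82).
After β⁻: (210, 83).
After β⁻: (210, 84).
After α: (206, 82).
Z = 82 is lead.

Pb-206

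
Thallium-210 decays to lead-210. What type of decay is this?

ΔA = 210 − 210 = 0; ΔZ = 82 − 81 = +1.
A is unchanged and Z rises by 1 — a neutron has become a proton (β⁻ decay).

beta-minus decay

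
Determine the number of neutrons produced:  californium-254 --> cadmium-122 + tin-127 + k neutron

5

Conserve mass number: 254 = 122 + 127 + k, so k = 254 − 249 = 5.
Check atomic number: 98 = 48 + 50 + 0 = 98. ✓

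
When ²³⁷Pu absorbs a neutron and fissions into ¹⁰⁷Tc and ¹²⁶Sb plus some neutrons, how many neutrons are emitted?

5

Conserve mass number: 238 = 107 + 126 + k, so k = 238 − 233 = 5.
Check atomic number: 94 = 43 + 51 + 0 = 94. ✓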